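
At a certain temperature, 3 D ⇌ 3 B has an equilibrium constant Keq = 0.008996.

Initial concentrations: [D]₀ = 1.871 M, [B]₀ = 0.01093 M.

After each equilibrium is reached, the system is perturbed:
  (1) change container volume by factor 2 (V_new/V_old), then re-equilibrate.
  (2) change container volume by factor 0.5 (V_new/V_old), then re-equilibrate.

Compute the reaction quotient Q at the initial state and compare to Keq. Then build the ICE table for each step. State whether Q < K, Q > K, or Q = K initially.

Q₀ = 1.9936e-07; Q < K (proceeds forward)

Q₀ = 1.9936e-07 vs Keq = 0.008996 ⇒ Q<K, forward
Step 1:
                  D         B
  I           1.871   0.01093
  C         -0.3131    0.3131
  E           1.558     0.324
  solve Keq expr → x = 0.1044; check Q = 0.008996
Then change container volume by factor 2 (V_new/V_old).
Step 2:
                  D         B
  I           0.779     0.162
  C               0         0
  E           0.779     0.162
  solve Keq expr → x = 0; check Q = 0.008996
Then change container volume by factor 0.5 (V_new/V_old).
Step 3:
                  D         B
  I           1.558     0.324
  C               0         0
  E           1.558     0.324
  solve Keq expr → x = 0; check Q = 0.008996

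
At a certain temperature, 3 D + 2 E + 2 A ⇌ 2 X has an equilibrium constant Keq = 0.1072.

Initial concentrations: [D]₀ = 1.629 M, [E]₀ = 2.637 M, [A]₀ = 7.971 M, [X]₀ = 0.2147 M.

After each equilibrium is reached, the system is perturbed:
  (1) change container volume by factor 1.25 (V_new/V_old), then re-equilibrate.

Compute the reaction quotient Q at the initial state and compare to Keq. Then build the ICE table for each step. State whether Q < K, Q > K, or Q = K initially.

Q₀ = 2.4135e-05; Q < K (proceeds forward)

Q₀ = 2.4135e-05 vs Keq = 0.1072 ⇒ Q<K, forward
Step 1:
                   D          E          A          X
  Initial      1.629      2.637      7.971     0.2147
  Change      -1.237    -0.8248    -0.8248     0.8248
  Equil       0.3917      1.812      7.146       1.04
  solve Keq expr → x = 0.4124; check Q = 0.1072
Then change container volume by factor 1.25 (V_new/V_old).
Step 2:
                   D          E          A          X
  Initial     0.3134       1.45      5.717     0.8316
  Change      0.1005    0.06697    0.06697   -0.06697
  Equil       0.4138      1.517      5.784     0.7647
  solve Keq expr → x = -0.03349; check Q = 0.1072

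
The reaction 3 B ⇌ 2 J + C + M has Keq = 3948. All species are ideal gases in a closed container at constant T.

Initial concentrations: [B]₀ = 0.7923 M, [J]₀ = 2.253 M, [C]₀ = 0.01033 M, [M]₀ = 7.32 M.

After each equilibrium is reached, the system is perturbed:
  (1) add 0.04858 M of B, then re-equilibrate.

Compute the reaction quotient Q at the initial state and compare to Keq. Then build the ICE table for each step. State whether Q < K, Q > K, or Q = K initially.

Q₀ = 0.7717 vs Keq = 3948 ⇒ Q<K, forward
Step 1:
                    B           J           C           M
  init         0.7923       2.253     0.01033        7.32
  Δ           -0.6464      0.4309      0.2155      0.2155
  eq           0.1459       2.684      0.2258       7.535
  solve Keq expr → x = 0.2155; check Q = 3948
Then add 0.04858 M of B.
Step 2:
                    B           J           C           M
  init         0.1945       2.684      0.2258       7.535
  Δ          -0.04428     0.02952     0.01476     0.01476
  eq           0.1502       2.713      0.2406        7.55
  solve Keq expr → x = 0.01476; check Q = 3948

Q₀ = 0.7717; Q < K (proceeds forward)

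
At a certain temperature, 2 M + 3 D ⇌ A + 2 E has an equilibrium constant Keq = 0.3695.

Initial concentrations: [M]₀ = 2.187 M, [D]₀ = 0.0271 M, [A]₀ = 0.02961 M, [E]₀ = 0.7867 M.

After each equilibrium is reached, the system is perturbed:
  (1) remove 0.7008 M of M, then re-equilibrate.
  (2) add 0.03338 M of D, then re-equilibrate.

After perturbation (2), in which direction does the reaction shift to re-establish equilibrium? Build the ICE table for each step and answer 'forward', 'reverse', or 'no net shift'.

Q₀ = 192.5 vs Keq = 0.3695 ⇒ Q>K, reverse
Step 1:
                  M         D         A         E
  I           2.187    0.0271   0.02961    0.7867
  C         0.05145   0.07718  -0.02573  -0.05145
  E           2.238    0.1043  0.003884    0.7352
  solve Keq expr → x = -0.02573; check Q = 0.3695
Then remove 0.7008 M of M.
Step 2:
                  M         D         A         E
  I           1.538    0.1043  0.003884    0.7352
  C        0.003466    0.0052 -0.001733 -0.003466
  E           1.541    0.1095   0.00215    0.7318
  solve Keq expr → x = -0.001733; check Q = 0.3695
Then add 0.03338 M of D.
Step 3:
                  M         D         A         E
  I           1.541    0.1429   0.00215    0.7318
  C       -0.003975 -0.005962  0.001987  0.003975
  E           1.537    0.1369  0.004138    0.7358
  solve Keq expr → x = 0.001987; check Q = 0.3695

Direction: forward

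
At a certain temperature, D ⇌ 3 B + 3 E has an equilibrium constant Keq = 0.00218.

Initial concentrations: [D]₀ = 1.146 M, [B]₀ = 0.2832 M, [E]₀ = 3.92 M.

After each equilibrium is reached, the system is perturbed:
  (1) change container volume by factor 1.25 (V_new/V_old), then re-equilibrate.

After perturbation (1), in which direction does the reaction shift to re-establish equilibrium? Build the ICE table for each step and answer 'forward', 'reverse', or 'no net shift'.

Direction: forward

Q₀ = 1.194 vs Keq = 0.00218 ⇒ Q>K, reverse
Step 1:
                   D          B          E
  Initial      1.146     0.2832       3.92
  Change      0.0818    -0.2454    -0.2454
  Equil        1.228    0.03779      3.675
  solve Keq expr → x = -0.0818; check Q = 0.00218
Then change container volume by factor 1.25 (V_new/V_old).
Step 2:
                   D          B          E
  Initial     0.9822    0.03023       2.94
  Change   -0.004451    0.01335    0.01335
  Equil       0.9778    0.04358      2.953
  solve Keq expr → x = 0.004451; check Q = 0.00218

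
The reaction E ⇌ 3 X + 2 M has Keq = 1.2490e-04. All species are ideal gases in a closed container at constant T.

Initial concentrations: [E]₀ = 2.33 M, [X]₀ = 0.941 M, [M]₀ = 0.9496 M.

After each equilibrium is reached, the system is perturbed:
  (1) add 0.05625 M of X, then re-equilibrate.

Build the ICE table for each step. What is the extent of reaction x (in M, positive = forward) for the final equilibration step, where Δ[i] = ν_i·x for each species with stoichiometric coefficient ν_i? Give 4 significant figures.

x = -0.01626 M

Q₀ = 0.3225 vs Keq = 1.2490e-04 ⇒ Q>K, reverse
Step 1:
                  E         X         M
  init         2.33     0.941    0.9496
  Δ          0.2719   -0.8156   -0.5437
  eq          2.602    0.1254    0.4059
  solve Keq expr → x = -0.2719; check Q = 1.2490e-04
Then add 0.05625 M of X.
Step 2:
                  E         X         M
  init        2.602    0.1817    0.4059
  Δ         0.01626  -0.04879  -0.03253
  eq          2.618    0.1329    0.3733
  solve Keq expr → x = -0.01626; check Q = 1.2490e-04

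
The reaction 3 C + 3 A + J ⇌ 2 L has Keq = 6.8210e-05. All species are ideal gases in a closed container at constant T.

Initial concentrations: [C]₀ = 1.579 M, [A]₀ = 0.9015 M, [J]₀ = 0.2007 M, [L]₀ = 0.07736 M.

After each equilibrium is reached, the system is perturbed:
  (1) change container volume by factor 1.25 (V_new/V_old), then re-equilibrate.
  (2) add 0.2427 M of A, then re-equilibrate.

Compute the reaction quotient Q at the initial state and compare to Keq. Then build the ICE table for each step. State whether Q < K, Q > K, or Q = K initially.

Q₀ = 0.01034 vs Keq = 6.8210e-05 ⇒ Q>K, reverse
Step 1:
                  C         A         J         L
  init        1.579    0.9015    0.2007   0.07736
  Δ          0.1029    0.1029   0.03429  -0.06857
  eq          1.682     1.004     0.235  0.008789
  solve Keq expr → x = -0.03429; check Q = 6.8210e-05
Then change container volume by factor 1.25 (V_new/V_old).
Step 2:
                  C         A         J         L
  init        1.345    0.8035     0.188  0.007032
  Δ        0.004406  0.004406  0.001469 -0.002937
  eq           1.35    0.8079    0.1895  0.004094
  solve Keq expr → x = -0.001469; check Q = 6.8210e-05
Then add 0.2427 M of A.
Step 3:
                  C         A         J         L
  init         1.35     1.051    0.1895  0.004094
  Δ       -0.002876 -0.002876 -9.5883e-04  0.001918
  eq          1.347     1.048    0.1885  0.006012
  solve Keq expr → x = 9.5883e-04; check Q = 6.8210e-05

Q₀ = 0.01034; Q > K (proceeds reverse)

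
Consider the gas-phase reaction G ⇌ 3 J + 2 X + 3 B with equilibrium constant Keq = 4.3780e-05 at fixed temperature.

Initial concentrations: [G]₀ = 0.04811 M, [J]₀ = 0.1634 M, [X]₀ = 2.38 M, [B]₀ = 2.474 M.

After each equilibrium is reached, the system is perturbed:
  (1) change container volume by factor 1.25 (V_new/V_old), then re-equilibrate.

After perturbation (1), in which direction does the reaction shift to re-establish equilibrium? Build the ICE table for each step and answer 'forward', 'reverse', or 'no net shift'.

Direction: forward

Q₀ = 7.778 vs Keq = 4.3780e-05 ⇒ Q>K, reverse
Step 1:
                   G          J          X          B
  Initial    0.04811     0.1634       2.38      2.474
  Change      0.0531    -0.1593    -0.1062    -0.1593
  Equil       0.1012   0.004104      2.274      2.315
  solve Keq expr → x = -0.0531; check Q = 4.3780e-05
Then change container volume by factor 1.25 (V_new/V_old).
Step 2:
                   G          J          X          B
  Initial    0.08097   0.003283      1.819      1.852
  Change  -7.3877e-04   0.002216   0.001478   0.002216
  Equil      0.08023   0.005499      1.821      1.854
  solve Keq expr → x = 7.3877e-04; check Q = 4.3780e-05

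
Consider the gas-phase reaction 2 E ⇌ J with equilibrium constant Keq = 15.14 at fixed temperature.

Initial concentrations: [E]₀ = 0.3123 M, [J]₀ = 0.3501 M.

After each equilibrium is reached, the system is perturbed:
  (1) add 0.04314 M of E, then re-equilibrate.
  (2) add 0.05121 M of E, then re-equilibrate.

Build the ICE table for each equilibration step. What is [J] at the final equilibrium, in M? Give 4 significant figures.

[J]_eq = 0.4657 M

Q₀ = 3.59 vs Keq = 15.14 ⇒ Q<K, forward
Step 1:
                   E          J
  Initial     0.3123     0.3501
  Change     -0.1452     0.0726
  Equil       0.1671     0.4227
  solve Keq expr → x = 0.0726; check Q = 15.14
Then add 0.04314 M of E.
Step 2:
                   E          J
  Initial     0.2102     0.4227
  Change     -0.0393    0.01965
  Equil       0.1709     0.4424
  solve Keq expr → x = 0.01965; check Q = 15.14
Then add 0.05121 M of E.
Step 3:
                   E          J
  Initial     0.2221     0.4424
  Change    -0.04675    0.02338
  Equil       0.1754     0.4657
  solve Keq expr → x = 0.02338; check Q = 15.14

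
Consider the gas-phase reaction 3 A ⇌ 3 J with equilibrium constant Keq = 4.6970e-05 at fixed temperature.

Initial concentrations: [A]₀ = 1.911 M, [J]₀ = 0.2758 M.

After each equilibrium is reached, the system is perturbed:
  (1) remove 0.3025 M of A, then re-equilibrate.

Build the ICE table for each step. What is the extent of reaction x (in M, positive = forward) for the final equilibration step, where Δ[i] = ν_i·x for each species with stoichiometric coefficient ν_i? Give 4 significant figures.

x = -0.003511 M

Q₀ = 0.003006 vs Keq = 4.6970e-05 ⇒ Q>K, reverse
Step 1:
                   A          J
  Initial      1.911     0.2758
  Change      0.1996    -0.1996
  Equil        2.111    0.07615
  solve Keq expr → x = -0.06655; check Q = 4.6970e-05
Then remove 0.3025 M of A.
Step 2:
                   A          J
  Initial      1.808    0.07615
  Change     0.01053   -0.01053
  Equil        1.819    0.06562
  solve Keq expr → x = -0.003511; check Q = 4.6970e-05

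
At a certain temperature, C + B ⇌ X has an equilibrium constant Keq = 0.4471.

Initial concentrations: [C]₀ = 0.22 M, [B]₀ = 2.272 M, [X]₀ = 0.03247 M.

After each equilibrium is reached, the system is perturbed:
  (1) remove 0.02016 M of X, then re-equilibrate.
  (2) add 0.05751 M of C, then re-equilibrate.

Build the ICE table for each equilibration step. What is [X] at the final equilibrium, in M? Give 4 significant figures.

[X]_eq = 0.1418 M

Q₀ = 0.06496 vs Keq = 0.4471 ⇒ Q<K, forward
Step 1:
                  C         B         X
  init         0.22     2.272   0.03247
  Δ        -0.09214  -0.09214   0.09214
  eq         0.1279      2.18    0.1246
  solve Keq expr → x = 0.09214; check Q = 0.4471
Then remove 0.02016 M of X.
Step 2:
                  C         B         X
  init       0.1279      2.18    0.1045
  Δ       -0.009944 -0.009944  0.009944
  eq         0.1179      2.17    0.1144
  solve Keq expr → x = 0.009944; check Q = 0.4471
Then add 0.05751 M of C.
Step 3:
                  C         B         X
  init       0.1754      2.17    0.1144
  Δ         -0.0274   -0.0274    0.0274
  eq          0.148     2.143    0.1418
  solve Keq expr → x = 0.0274; check Q = 0.4471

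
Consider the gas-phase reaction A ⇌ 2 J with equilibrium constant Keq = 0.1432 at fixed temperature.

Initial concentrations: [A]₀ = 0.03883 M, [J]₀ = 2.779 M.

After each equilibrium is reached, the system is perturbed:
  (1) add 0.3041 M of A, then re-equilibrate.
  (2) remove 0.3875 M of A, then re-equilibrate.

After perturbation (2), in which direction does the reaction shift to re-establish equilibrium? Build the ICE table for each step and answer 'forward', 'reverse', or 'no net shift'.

Direction: reverse

Q₀ = 198.9 vs Keq = 0.1432 ⇒ Q>K, reverse
Step 1:
                  A         J
  init      0.03883     2.779
  Δ           1.181    -2.361
  eq          1.219    0.4179
  solve Keq expr → x = -1.181; check Q = 0.1432
Then add 0.3041 M of A.
Step 2:
                  A         J
  init        1.523    0.4179
  Δ        -0.02285   0.04569
  eq          1.501    0.4636
  solve Keq expr → x = 0.02285; check Q = 0.1432
Then remove 0.3875 M of A.
Step 3:
                  A         J
  init        1.113    0.4636
  Δ         0.02953  -0.05905
  eq          1.143    0.4045
  solve Keq expr → x = -0.02953; check Q = 0.1432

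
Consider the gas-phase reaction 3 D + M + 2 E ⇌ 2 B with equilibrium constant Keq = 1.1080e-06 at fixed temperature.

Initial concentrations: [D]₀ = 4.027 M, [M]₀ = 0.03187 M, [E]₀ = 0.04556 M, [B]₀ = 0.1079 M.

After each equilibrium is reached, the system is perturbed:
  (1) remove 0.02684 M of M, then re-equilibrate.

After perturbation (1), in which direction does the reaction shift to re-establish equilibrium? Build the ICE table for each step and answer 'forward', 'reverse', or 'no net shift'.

Q₀ = 2.695 vs Keq = 1.1080e-06 ⇒ Q>K, reverse
Step 1:
                   D          M          E          B
  init         4.027    0.03187    0.04556     0.1079
  Δ           0.1612    0.05375     0.1075    -0.1075
  eq           4.188    0.08562     0.1531 4.0406e-04
  solve Keq expr → x = -0.05375; check Q = 1.1080e-06
Then remove 0.02684 M of M.
Step 2:
                   D          M          E          B
  init         4.188    0.05878     0.1531 4.0406e-04
  Δ       1.0352e-04 3.4505e-05 6.9010e-05 -6.9010e-05
  eq           4.188    0.05881     0.1531 3.3505e-04
  solve Keq expr → x = -3.4505e-05; check Q = 1.1080e-06

Direction: reverse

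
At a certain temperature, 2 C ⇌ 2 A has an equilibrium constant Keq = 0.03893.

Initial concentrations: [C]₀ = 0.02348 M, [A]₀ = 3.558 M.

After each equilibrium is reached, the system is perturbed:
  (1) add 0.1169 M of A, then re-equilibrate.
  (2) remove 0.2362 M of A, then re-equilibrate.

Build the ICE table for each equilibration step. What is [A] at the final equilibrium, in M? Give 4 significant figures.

[A]_eq = 0.5705 M

Q₀ = 2.2962e+04 vs Keq = 0.03893 ⇒ Q>K, reverse
Step 1:
                  C         A
  init      0.02348     3.558
  Δ           2.968    -2.968
  eq          2.991    0.5902
  solve Keq expr → x = -1.484; check Q = 0.03893
Then add 0.1169 M of A.
Step 2:
                  C         A
  init        2.991    0.7071
  Δ         0.09764  -0.09764
  eq          3.089    0.6095
  solve Keq expr → x = -0.04882; check Q = 0.03893
Then remove 0.2362 M of A.
Step 3:
                  C         A
  init        3.089    0.3733
  Δ         -0.1973    0.1973
  eq          2.892    0.5705
  solve Keq expr → x = 0.09864; check Q = 0.03893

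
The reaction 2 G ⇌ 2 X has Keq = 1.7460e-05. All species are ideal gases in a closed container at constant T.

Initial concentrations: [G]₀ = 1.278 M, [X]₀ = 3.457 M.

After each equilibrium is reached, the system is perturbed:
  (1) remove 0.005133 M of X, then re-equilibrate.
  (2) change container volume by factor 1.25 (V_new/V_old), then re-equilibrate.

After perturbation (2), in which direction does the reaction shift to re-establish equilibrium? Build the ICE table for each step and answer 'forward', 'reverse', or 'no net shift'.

Q₀ = 7.317 vs Keq = 1.7460e-05 ⇒ Q>K, reverse
Step 1:
                  G         X
  I           1.278     3.457
  C           3.437    -3.437
  E           4.715    0.0197
  solve Keq expr → x = -1.719; check Q = 1.7460e-05
Then remove 0.005133 M of X.
Step 2:
                  G         X
  I           4.715   0.01457
  C       -0.005112  0.005112
  E            4.71   0.01968
  solve Keq expr → x = 0.002556; check Q = 1.7460e-05
Then change container volume by factor 1.25 (V_new/V_old).
Step 3:
                  G         X
  I           3.768   0.01575
  C               0         0
  E           3.768   0.01575
  solve Keq expr → x = 0; check Q = 1.7460e-05

Direction: no net shift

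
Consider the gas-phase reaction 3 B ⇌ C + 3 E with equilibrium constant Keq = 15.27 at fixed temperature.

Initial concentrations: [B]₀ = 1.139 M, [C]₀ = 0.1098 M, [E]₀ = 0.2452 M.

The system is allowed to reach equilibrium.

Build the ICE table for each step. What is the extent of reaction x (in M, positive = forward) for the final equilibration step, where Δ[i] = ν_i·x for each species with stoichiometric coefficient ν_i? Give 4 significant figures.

Q₀ = 0.001095 vs Keq = 15.27 ⇒ Q<K, forward
Step 1:
                    B           C           E
  init          1.139      0.1098      0.2452
  Δ           -0.8252      0.2751      0.8252
  eq           0.3138      0.3849        1.07
  solve Keq expr → x = 0.2751; check Q = 15.27

x = 0.2751 M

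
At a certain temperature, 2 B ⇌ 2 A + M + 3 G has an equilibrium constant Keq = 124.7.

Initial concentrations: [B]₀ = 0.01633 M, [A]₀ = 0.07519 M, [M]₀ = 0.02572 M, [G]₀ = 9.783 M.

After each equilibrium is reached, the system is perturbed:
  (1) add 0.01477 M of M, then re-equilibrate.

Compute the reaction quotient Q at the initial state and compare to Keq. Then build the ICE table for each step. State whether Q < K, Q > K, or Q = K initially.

Q₀ = 510.5; Q > K (proceeds reverse)

Q₀ = 510.5 vs Keq = 124.7 ⇒ Q>K, reverse
Step 1:
                  B         A         M         G
  Initial   0.01633   0.07519   0.02572     9.783
  Change   0.009605 -0.009605 -0.004802  -0.01441
  Equil     0.02593   0.06559   0.02092     9.769
  solve Keq expr → x = -0.004802; check Q = 124.7
Then add 0.01477 M of M.
Step 2:
                  B         A         M         G
  Initial   0.02593   0.06559   0.03569     9.769
  Change   0.004543 -0.004543 -0.002271 -0.006814
  Equil     0.03048   0.06104   0.03342     9.762
  solve Keq expr → x = -0.002271; check Q = 124.7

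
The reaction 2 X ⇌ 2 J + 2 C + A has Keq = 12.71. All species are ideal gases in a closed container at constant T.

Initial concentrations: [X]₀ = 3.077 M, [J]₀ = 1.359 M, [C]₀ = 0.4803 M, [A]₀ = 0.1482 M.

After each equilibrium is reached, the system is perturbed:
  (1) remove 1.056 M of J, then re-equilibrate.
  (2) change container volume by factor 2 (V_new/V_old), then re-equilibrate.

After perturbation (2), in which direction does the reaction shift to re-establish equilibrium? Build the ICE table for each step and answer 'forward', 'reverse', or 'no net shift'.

Q₀ = 0.006669 vs Keq = 12.71 ⇒ Q<K, forward
Step 1:
                    X           J           C           A
  I             3.077       1.359      0.4803      0.1482
  C            -1.526       1.526       1.526      0.7632
  E             1.551       2.885       2.007      0.9114
  solve Keq expr → x = 0.7632; check Q = 12.71
Then remove 1.056 M of J.
Step 2:
                    X           J           C           A
  I             1.551       1.829       2.007      0.9114
  C           -0.2345      0.2345      0.2345      0.1173
  E             1.316       2.064       2.241       1.029
  solve Keq expr → x = 0.1173; check Q = 12.71
Then change container volume by factor 2 (V_new/V_old).
Step 3:
                    X           J           C           A
  I             0.658       1.032       1.121      0.5143
  C           -0.2579      0.2579      0.2579       0.129
  E            0.4001        1.29       1.379      0.6433
  solve Keq expr → x = 0.129; check Q = 12.71

Direction: forward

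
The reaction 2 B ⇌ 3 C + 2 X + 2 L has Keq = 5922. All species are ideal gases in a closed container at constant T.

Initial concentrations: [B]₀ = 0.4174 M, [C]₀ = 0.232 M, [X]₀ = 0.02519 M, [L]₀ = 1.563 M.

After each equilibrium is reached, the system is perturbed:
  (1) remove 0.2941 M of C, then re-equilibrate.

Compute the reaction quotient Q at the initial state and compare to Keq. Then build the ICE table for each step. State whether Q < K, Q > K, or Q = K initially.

Q₀ = 1.1110e-04; Q < K (proceeds forward)

Q₀ = 1.1110e-04 vs Keq = 5922 ⇒ Q<K, forward
Step 1:
                  B         C         X         L
  init       0.4174     0.232   0.02519     1.563
  Δ         -0.4088    0.6131    0.4088    0.4088
  eq       0.008639    0.8451     0.434     1.972
  solve Keq expr → x = 0.2044; check Q = 5922
Then remove 0.2941 M of C.
Step 2:
                  B         C         X         L
  init     0.008639     0.551     0.434     1.972
  Δ       -0.003965  0.005948  0.003965  0.003965
  eq       0.004674     0.557    0.4379     1.976
  solve Keq expr → x = 0.001983; check Q = 5922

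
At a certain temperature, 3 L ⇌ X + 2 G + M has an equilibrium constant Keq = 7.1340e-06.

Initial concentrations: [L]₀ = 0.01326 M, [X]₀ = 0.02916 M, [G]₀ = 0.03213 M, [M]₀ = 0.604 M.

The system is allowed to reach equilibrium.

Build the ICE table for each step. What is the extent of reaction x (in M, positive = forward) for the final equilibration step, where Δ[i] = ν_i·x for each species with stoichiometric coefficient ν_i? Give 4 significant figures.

x = -0.01584 M

Q₀ = 7.799 vs Keq = 7.1340e-06 ⇒ Q>K, reverse
Step 1:
                   L          X          G          M
  Initial    0.01326    0.02916    0.03213      0.604
  Change     0.04752   -0.01584   -0.03168   -0.01584
  Equil      0.06078    0.01332 4.5212e-04     0.5882
  solve Keq expr → x = -0.01584; check Q = 7.1340e-06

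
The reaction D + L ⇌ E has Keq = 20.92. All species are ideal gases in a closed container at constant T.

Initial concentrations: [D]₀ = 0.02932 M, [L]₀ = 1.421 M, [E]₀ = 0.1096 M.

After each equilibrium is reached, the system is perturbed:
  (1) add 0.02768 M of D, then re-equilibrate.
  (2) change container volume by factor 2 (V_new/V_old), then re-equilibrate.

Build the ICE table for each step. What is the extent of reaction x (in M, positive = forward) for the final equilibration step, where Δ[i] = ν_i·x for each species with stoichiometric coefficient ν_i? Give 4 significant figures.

x = -0.002607 M

Q₀ = 2.631 vs Keq = 20.92 ⇒ Q<K, forward
Step 1:
                   D          L          E
  I          0.02932      1.421     0.1096
  C         -0.02472   -0.02472    0.02472
  E         0.004598      1.396     0.1343
  solve Keq expr → x = 0.02472; check Q = 20.92
Then add 0.02768 M of D.
Step 2:
                   D          L          E
  I          0.03228      1.396     0.1343
  C         -0.02666   -0.02666    0.02666
  E         0.005618       1.37      0.161
  solve Keq expr → x = 0.02666; check Q = 20.92
Then change container volume by factor 2 (V_new/V_old).
Step 3:
                   D          L          E
  I         0.002809     0.6848    0.08049
  C         0.002607   0.002607  -0.002607
  E         0.005416     0.6874    0.07788
  solve Keq expr → x = -0.002607; check Q = 20.92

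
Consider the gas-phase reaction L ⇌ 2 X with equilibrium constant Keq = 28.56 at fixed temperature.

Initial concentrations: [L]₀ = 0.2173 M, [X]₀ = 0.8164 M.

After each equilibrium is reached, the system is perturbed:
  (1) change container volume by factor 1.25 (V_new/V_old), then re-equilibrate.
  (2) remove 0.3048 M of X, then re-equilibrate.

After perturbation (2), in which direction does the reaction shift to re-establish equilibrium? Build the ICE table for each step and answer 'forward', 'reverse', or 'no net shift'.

Q₀ = 3.067 vs Keq = 28.56 ⇒ Q<K, forward
Step 1:
                    L           X
  Initial      0.2173      0.8164
  Change      -0.1704      0.3408
  Equil       0.04689       1.157
  solve Keq expr → x = 0.1704; check Q = 28.56
Then change container volume by factor 1.25 (V_new/V_old).
Step 2:
                    L           X
  Initial     0.03751      0.9258
  Change    -0.006636     0.01327
  Equil       0.03088       0.939
  solve Keq expr → x = 0.006636; check Q = 28.56
Then remove 0.3048 M of X.
Step 3:
                    L           X
  Initial     0.03088      0.6342
  Change     -0.01539     0.03078
  Equil       0.01549       0.665
  solve Keq expr → x = 0.01539; check Q = 28.56

Direction: forward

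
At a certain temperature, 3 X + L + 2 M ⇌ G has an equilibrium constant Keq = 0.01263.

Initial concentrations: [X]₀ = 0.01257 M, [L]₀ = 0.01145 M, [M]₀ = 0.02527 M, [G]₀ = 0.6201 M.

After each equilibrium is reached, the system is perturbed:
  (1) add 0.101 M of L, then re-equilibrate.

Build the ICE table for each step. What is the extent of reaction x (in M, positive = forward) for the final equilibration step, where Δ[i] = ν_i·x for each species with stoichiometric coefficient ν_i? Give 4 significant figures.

Q₀ = 4.2701e+10 vs Keq = 0.01263 ⇒ Q>K, reverse
Step 1:
                    X           L           M           G
  Initial     0.01257     0.01145     0.02527      0.6201
  Change        1.708      0.5694       1.139     -0.5694
  Equil         1.721      0.5809       1.164     0.05067
  solve Keq expr → x = -0.5694; check Q = 0.01263
Then add 0.101 M of L.
Step 2:
                    X           L           M           G
  Initial       1.721      0.6819       1.164     0.05067
  Change     -0.01664   -0.005545    -0.01109    0.005545
  Equil         1.704      0.6763       1.153     0.05621
  solve Keq expr → x = 0.005545; check Q = 0.01263

x = 0.005545 M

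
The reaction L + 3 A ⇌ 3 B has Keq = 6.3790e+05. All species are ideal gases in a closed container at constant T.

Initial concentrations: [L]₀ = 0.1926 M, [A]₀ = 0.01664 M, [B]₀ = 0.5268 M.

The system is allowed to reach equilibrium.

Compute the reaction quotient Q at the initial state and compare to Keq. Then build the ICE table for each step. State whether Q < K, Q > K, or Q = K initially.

Q₀ = 1.6475e+05; Q < K (proceeds forward)

Q₀ = 1.6475e+05 vs Keq = 6.3790e+05 ⇒ Q<K, forward
Step 1:
                  L         A         B
  I          0.1926   0.01664    0.5268
  C       -0.001963 -0.005888  0.005888
  E          0.1906   0.01075    0.5327
  solve Keq expr → x = 0.001963; check Q = 6.3790e+05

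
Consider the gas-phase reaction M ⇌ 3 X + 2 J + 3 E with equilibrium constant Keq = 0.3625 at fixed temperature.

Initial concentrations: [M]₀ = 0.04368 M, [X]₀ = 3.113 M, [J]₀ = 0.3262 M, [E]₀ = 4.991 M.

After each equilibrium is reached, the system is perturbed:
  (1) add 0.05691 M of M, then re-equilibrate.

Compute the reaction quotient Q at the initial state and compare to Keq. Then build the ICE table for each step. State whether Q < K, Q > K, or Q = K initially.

Q₀ = 9137; Q > K (proceeds reverse)

Q₀ = 9137 vs Keq = 0.3625 ⇒ Q>K, reverse
Step 1:
                    M           X           J           E
  I           0.04368       3.113      0.3262       4.991
  C            0.1598     -0.4794     -0.3196     -0.4794
  E            0.2035       2.634    0.006631       4.512
  solve Keq expr → x = -0.1598; check Q = 0.3625
Then add 0.05691 M of M.
Step 2:
                    M           X           J           E
  I            0.2604       2.634    0.006631       4.512
  C       -4.2769e-04    0.001283  8.5539e-04    0.001283
  E            0.2599       2.635    0.007486       4.513
  solve Keq expr → x = 4.2769e-04; check Q = 0.3625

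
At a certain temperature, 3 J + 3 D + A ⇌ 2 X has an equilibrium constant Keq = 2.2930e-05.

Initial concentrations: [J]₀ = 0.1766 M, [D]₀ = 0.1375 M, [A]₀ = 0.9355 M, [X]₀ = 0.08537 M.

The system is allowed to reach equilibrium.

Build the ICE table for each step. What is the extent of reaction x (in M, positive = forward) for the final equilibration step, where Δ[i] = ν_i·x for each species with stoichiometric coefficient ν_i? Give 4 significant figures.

x = -0.04263 M

Q₀ = 544.1 vs Keq = 2.2930e-05 ⇒ Q>K, reverse
Step 1:
                  J         D         A         X
  Initial    0.1766    0.1375    0.9355   0.08537
  Change     0.1279    0.1279   0.04263  -0.08526
  Equil      0.3045    0.2654    0.9781 1.0879e-04
  solve Keq expr → x = -0.04263; check Q = 2.2930e-05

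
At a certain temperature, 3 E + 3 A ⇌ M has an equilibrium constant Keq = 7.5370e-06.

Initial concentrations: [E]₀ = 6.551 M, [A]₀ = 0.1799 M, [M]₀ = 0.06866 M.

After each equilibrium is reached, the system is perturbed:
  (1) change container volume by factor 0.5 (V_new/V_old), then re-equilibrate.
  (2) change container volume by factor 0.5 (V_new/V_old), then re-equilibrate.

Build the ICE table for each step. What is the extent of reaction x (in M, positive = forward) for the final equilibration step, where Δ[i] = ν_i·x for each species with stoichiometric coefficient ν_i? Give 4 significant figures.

Q₀ = 0.04195 vs Keq = 7.5370e-06 ⇒ Q>K, reverse
Step 1:
                    E           A           M
  I             6.551      0.1799     0.06866
  C            0.2056      0.2056    -0.06853
  E             6.757      0.3855  1.3316e-04
  solve Keq expr → x = -0.06853; check Q = 7.5370e-06
Then change container volume by factor 0.5 (V_new/V_old).
Step 2:
                    E           A           M
  I             13.51       0.771  2.6633e-04
  C          -0.02248    -0.02248    0.007493
  E             13.49      0.7485     0.00776
  solve Keq expr → x = 0.007493; check Q = 7.5370e-06
Then change container volume by factor 0.5 (V_new/V_old).
Step 3:
                    E           A           M
  I             26.98       1.497     0.01552
  C           -0.4451     -0.4451      0.1484
  E             26.54       1.052      0.1639
  solve Keq expr → x = 0.1484; check Q = 7.5370e-06

x = 0.1484 M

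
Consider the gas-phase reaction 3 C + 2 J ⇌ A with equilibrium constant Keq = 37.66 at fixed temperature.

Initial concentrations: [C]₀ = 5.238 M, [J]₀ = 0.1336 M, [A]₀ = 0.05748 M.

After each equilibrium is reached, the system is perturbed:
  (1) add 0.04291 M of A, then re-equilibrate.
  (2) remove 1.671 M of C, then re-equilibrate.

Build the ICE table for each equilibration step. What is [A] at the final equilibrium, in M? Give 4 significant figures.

[A]_eq = 0.1619 M

Q₀ = 0.02241 vs Keq = 37.66 ⇒ Q<K, forward
Step 1:
                  C         J         A
  I           5.238    0.1336   0.05748
  C         -0.1929   -0.1286   0.06429
  E           5.045  0.005018    0.1218
  solve Keq expr → x = 0.06429; check Q = 37.66
Then add 0.04291 M of A.
Step 2:
                  C         J         A
  I           5.045  0.005018    0.1647
  C        0.001212 8.0825e-04 -4.0413e-04
  E           5.046  0.005826    0.1643
  solve Keq expr → x = -4.0413e-04; check Q = 37.66
Then remove 1.671 M of C.
Step 3:
                  C         J         A
  I           3.375  0.005826    0.1643
  C        0.007072  0.004715 -0.002357
  E           3.382   0.01054    0.1619
  solve Keq expr → x = -0.002357; check Q = 37.66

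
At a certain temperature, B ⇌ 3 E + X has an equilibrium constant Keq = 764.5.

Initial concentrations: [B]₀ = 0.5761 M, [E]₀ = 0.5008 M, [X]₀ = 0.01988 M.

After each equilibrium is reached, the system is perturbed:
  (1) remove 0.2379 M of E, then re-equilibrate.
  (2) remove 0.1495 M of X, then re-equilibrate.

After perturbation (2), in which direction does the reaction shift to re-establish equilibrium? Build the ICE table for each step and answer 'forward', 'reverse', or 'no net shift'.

Q₀ = 0.004334 vs Keq = 764.5 ⇒ Q<K, forward
Step 1:
                  B         E         X
  Initial    0.5761    0.5008   0.01988
  Change    -0.5679     1.704    0.5679
  Equil    0.008235     2.204    0.5877
  solve Keq expr → x = 0.5679; check Q = 764.5
Then remove 0.2379 M of E.
Step 2:
                  B         E         X
  Initial  0.008235     1.966    0.5877
  Change  -0.002304  0.006912  0.002304
  Equil    0.005931     1.973      0.59
  solve Keq expr → x = 0.002304; check Q = 764.5
Then remove 0.1495 M of X.
Step 3:
                  B         E         X
  Initial  0.005931     1.973    0.4405
  Change  -0.001459  0.004376  0.001459
  Equil    0.004473     1.978     0.442
  solve Keq expr → x = 0.001459; check Q = 764.5

Direction: forward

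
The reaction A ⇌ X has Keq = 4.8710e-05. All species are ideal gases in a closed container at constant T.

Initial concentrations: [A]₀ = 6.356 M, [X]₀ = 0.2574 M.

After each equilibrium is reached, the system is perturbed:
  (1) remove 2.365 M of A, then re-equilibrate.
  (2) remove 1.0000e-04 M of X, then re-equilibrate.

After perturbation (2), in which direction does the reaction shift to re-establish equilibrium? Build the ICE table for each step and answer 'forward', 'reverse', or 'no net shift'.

Direction: forward

Q₀ = 0.0405 vs Keq = 4.8710e-05 ⇒ Q>K, reverse
Step 1:
                  A         X
  I           6.356    0.2574
  C          0.2571   -0.2571
  E           6.613 3.2212e-04
  solve Keq expr → x = -0.2571; check Q = 4.8710e-05
Then remove 2.365 M of A.
Step 2:
                  A         X
  I           4.248 3.2212e-04
  C       1.1519e-04 -1.1519e-04
  E           4.248 2.0693e-04
  solve Keq expr → x = -1.1519e-04; check Q = 4.8710e-05
Then remove 1.0000e-04 M of X.
Step 3:
                  A         X
  I           4.248 1.0693e-04
  C       -9.9995e-05 9.9995e-05
  E           4.248 2.0692e-04
  solve Keq expr → x = 9.9995e-05; check Q = 4.8710e-05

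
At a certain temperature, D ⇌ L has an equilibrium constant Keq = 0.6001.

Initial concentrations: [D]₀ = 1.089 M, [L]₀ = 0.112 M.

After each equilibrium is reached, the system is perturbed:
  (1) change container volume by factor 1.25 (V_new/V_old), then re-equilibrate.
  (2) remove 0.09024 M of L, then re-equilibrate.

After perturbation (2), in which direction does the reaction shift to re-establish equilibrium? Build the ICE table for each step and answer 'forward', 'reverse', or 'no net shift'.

Direction: forward

Q₀ = 0.1028 vs Keq = 0.6001 ⇒ Q<K, forward
Step 1:
                  D         L
  I           1.089     0.112
  C         -0.3384    0.3384
  E          0.7506    0.4504
  solve Keq expr → x = 0.3384; check Q = 0.6001
Then change container volume by factor 1.25 (V_new/V_old).
Step 2:
                  D         L
  I          0.6005    0.3603
  C               0         0
  E          0.6005    0.3603
  solve Keq expr → x = 0; check Q = 0.6001
Then remove 0.09024 M of L.
Step 3:
                  D         L
  I          0.6005    0.2701
  C         -0.0564    0.0564
  E          0.5441    0.3265
  solve Keq expr → x = 0.0564; check Q = 0.6001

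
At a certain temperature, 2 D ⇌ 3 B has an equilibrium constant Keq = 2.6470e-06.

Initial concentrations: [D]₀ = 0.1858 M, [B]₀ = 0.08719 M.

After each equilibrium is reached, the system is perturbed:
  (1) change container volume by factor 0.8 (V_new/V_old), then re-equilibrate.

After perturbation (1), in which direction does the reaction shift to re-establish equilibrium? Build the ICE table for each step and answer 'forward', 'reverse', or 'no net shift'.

Direction: reverse

Q₀ = 0.0192 vs Keq = 2.6470e-06 ⇒ Q>K, reverse
Step 1:
                  D         B
  I          0.1858   0.08719
  C         0.05456  -0.08184
  E          0.2404  0.005348
  solve Keq expr → x = -0.02728; check Q = 2.6470e-06
Then change container volume by factor 0.8 (V_new/V_old).
Step 2:
                  D         B
  I          0.3005  0.006685
  C       3.1654e-04 -4.7480e-04
  E          0.3008   0.00621
  solve Keq expr → x = -1.5827e-04; check Q = 2.6470e-06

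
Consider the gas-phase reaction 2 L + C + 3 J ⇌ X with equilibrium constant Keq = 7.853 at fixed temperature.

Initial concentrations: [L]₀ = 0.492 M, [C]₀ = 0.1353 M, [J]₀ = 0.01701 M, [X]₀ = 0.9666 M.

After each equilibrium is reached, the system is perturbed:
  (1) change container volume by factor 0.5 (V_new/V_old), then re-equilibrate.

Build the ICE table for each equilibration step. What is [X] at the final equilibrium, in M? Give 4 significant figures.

Q₀ = 5.9966e+06 vs Keq = 7.853 ⇒ Q>K, reverse
Step 1:
                  L         C         J         X
  init        0.492    0.1353   0.01701    0.9666
  Δ          0.4393    0.2197     0.659   -0.2197
  eq         0.9313     0.355     0.676    0.7469
  solve Keq expr → x = -0.2197; check Q = 7.853
Then change container volume by factor 0.5 (V_new/V_old).
Step 2:
                  L         C         J         X
  init        1.863    0.7099     1.352     1.494
  Δ         -0.4827   -0.2414   -0.7241    0.2414
  eq           1.38    0.4686     0.628     1.735
  solve Keq expr → x = 0.2414; check Q = 7.853

[X]_eq = 1.735 M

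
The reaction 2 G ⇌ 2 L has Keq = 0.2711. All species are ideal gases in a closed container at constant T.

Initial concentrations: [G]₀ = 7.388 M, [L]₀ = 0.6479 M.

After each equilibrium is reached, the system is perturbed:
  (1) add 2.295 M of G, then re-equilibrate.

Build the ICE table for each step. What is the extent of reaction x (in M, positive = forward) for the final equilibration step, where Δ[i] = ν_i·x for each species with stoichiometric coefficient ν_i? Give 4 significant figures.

x = 0.3929 M

Q₀ = 0.007691 vs Keq = 0.2711 ⇒ Q<K, forward
Step 1:
                   G          L
  Initial      7.388     0.6479
  Change      -2.104      2.104
  Equil        5.284      2.751
  solve Keq expr → x = 1.052; check Q = 0.2711
Then add 2.295 M of G.
Step 2:
                   G          L
  Initial      7.579      2.751
  Change     -0.7858     0.7858
  Equil        6.794      3.537
  solve Keq expr → x = 0.3929; check Q = 0.2711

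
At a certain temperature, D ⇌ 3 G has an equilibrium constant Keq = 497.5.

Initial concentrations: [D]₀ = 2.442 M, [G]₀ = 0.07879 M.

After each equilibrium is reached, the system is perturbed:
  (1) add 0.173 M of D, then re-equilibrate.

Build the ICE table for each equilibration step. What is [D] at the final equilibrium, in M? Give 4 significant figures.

Q₀ = 2.0029e-04 vs Keq = 497.5 ⇒ Q<K, forward
Step 1:
                   D          G
  Initial      2.442    0.07879
  Change      -1.994      5.983
  Equil       0.4477      6.062
  solve Keq expr → x = 1.994; check Q = 497.5
Then add 0.173 M of D.
Step 2:
                   D          G
  Initial     0.6207      6.062
  Change     -0.1018     0.3055
  Equil       0.5189      6.367
  solve Keq expr → x = 0.1018; check Q = 497.5

[D]_eq = 0.5189 M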